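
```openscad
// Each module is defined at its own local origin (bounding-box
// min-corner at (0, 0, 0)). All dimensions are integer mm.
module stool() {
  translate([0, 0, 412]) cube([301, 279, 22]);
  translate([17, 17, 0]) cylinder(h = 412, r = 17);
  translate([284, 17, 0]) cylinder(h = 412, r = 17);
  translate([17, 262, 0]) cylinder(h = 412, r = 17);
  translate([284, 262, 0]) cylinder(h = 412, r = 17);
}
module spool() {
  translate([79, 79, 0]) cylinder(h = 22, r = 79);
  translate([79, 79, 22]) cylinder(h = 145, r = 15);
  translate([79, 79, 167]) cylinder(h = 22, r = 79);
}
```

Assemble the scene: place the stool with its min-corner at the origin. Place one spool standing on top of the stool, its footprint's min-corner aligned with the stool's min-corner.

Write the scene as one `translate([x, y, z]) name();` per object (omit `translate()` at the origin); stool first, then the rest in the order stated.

stool();
translate([0, 0, 434]) spool();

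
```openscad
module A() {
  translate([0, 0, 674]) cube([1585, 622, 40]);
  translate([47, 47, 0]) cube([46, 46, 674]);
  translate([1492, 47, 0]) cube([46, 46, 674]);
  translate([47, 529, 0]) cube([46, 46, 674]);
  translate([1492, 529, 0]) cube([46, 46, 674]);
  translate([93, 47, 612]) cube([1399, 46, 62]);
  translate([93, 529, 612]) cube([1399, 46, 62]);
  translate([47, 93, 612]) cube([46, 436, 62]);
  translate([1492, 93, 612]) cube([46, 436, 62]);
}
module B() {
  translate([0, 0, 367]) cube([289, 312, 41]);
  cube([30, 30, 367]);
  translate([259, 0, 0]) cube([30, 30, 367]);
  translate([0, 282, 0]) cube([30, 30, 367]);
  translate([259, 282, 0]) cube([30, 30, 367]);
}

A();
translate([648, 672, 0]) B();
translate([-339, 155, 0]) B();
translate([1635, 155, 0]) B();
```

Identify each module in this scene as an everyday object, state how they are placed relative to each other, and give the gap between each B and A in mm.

Each stool's nearest face is 50 mm from the table's bounding box.

A is a table. B is a stool. Three stools sit around the table at the +y, −x, +x sides. The gap between each stool and the table is 50 mm.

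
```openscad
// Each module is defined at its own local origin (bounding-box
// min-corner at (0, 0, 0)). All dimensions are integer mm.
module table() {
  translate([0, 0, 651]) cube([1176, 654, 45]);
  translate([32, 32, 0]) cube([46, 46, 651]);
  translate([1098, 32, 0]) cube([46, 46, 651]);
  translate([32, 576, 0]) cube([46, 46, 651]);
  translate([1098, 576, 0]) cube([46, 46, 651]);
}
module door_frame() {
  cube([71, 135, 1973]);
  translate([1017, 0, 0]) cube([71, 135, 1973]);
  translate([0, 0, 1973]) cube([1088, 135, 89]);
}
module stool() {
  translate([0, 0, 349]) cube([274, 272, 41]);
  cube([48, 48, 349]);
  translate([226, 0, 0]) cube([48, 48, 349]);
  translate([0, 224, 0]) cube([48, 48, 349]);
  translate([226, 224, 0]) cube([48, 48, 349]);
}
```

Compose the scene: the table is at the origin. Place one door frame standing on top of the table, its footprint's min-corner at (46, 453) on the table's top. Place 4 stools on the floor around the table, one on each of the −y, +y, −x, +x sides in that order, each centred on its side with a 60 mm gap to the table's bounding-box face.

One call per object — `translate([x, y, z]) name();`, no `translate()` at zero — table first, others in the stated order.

table();
translate([46, 453, 696]) door_frame();
translate([451, -332, 0]) stool();
translate([451, 714, 0]) stool();
translate([-334, 191, 0]) stool();
translate([1236, 191, 0]) stool();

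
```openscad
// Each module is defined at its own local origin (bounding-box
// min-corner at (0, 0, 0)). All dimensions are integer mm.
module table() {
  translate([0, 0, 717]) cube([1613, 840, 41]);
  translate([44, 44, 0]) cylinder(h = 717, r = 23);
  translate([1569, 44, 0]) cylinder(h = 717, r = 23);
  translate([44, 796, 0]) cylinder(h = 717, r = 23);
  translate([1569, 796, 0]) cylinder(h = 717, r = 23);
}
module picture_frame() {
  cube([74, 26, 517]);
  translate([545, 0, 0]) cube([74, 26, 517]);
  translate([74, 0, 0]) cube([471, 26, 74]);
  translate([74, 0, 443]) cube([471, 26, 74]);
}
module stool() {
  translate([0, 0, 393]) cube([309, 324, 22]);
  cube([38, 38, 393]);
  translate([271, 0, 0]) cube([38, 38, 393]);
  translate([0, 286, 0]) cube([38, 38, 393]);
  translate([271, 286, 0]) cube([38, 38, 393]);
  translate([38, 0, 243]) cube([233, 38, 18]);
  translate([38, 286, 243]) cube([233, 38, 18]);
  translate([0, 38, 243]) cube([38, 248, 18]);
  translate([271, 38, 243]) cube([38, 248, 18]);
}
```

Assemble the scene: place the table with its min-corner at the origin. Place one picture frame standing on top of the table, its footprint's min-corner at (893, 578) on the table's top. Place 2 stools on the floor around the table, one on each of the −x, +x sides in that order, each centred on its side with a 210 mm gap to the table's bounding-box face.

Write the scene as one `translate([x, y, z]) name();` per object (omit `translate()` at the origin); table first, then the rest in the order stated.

table();
translate([893, 578, 758]) picture_frame();
translate([-519, 258, 0]) stool();
translate([1823, 258, 0]) stool();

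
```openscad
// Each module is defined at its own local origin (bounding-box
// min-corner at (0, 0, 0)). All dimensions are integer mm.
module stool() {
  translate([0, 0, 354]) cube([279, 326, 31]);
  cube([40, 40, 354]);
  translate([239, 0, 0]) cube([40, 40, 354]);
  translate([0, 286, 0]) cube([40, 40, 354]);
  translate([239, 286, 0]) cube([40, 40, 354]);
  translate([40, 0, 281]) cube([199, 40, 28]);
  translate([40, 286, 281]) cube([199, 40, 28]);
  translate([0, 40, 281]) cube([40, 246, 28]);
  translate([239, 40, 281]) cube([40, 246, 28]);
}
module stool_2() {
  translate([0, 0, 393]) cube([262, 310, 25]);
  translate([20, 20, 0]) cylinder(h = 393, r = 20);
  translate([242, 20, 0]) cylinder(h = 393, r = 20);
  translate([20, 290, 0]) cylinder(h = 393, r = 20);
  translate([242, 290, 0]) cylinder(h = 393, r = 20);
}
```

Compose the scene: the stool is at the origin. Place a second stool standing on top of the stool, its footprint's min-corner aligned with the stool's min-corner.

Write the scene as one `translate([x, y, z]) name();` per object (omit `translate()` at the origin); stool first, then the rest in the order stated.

stool();
translate([0, 0, 385]) stool_2();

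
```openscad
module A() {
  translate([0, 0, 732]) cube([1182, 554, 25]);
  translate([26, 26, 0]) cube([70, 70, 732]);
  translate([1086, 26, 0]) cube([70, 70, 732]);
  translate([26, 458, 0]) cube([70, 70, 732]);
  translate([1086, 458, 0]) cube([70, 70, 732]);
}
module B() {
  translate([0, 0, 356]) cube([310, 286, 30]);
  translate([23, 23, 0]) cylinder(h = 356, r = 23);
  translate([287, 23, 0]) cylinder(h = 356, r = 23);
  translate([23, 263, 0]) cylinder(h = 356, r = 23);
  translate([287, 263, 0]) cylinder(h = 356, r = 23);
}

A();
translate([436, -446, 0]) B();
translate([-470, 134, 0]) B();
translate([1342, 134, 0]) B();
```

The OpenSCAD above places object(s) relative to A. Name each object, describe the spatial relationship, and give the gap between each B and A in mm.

Each stool's nearest face is 160 mm from the table's bounding box.

A is a table. B is a stool. Three stools sit around the table at the −y, −x, +x sides. The gap between each stool and the table is 160 mm.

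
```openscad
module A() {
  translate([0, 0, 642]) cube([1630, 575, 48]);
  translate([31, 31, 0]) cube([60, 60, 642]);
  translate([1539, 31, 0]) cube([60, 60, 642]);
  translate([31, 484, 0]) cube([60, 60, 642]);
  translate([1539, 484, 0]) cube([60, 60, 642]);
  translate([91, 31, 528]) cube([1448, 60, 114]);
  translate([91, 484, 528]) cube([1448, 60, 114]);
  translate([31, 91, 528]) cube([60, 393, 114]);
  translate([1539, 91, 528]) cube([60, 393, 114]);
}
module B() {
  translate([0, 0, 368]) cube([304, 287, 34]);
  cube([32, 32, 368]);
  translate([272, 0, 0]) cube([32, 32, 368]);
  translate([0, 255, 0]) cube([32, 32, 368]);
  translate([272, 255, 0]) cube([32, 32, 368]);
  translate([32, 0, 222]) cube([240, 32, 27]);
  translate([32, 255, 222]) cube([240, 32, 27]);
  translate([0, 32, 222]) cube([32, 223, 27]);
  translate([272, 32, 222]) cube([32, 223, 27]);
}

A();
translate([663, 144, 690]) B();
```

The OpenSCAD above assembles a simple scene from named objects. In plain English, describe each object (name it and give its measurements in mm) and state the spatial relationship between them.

A is a rectangular dining table. The top is 1630×575×48 mm with its upper surface at z = 690 mm. It stands on four 60×60 mm square legs, each inset 31 mm from the nearest pair of top edges, running from the floor to the underside of the top. Four apron rails, 60 mm thick and 114 mm tall, run between adjacent legs with their top edges flush with the underside of the top and their outer faces flush with the legs' outer faces.

B is a four-legged stool. The seat is a 304×287×34 mm slab whose top surface is at z = 402 mm; four square legs, each 32×32 mm in cross-section, run from the floor (z = 0) to the underside of the seat, each flush with a corner of the seat. Four stretchers, 32 mm wide and 27 mm tall, connect adjacent legs with their undersides at z = 222 mm, each running between the inner faces of the legs it joins and aligned with the legs' outer faces on the other axis.

The stool is on top of the table, centred.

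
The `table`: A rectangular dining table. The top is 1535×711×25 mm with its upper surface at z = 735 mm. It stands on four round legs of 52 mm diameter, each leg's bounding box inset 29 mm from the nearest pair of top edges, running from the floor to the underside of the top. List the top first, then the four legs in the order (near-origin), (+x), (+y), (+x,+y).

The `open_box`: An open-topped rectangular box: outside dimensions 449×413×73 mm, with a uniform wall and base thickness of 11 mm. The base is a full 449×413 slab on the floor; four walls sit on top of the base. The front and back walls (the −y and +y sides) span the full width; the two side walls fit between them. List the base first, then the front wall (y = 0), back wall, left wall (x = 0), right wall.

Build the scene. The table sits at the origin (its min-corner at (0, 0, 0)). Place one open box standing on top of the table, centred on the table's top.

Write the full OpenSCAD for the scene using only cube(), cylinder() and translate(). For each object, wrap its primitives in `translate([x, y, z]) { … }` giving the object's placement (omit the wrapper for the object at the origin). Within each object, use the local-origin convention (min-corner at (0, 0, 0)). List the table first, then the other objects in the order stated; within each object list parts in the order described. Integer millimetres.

translate([0, 0, 710]) cube([1535, 711, 25]);
translate([55, 55, 0]) cylinder(h = 710, r = 26);
translate([1480, 55, 0]) cylinder(h = 710, r = 26);
translate([55, 656, 0]) cylinder(h = 710, r = 26);
translate([1480, 656, 0]) cylinder(h = 710, r = 26);
translate([543, 149, 735]) {
  cube([449, 413, 11]);
  translate([0, 0, 11]) cube([449, 11, 62]);
  translate([0, 402, 11]) cube([449, 11, 62]);
  translate([0, 11, 11]) cube([11, 391, 62]);
  translate([438, 11, 11]) cube([11, 391, 62]);
}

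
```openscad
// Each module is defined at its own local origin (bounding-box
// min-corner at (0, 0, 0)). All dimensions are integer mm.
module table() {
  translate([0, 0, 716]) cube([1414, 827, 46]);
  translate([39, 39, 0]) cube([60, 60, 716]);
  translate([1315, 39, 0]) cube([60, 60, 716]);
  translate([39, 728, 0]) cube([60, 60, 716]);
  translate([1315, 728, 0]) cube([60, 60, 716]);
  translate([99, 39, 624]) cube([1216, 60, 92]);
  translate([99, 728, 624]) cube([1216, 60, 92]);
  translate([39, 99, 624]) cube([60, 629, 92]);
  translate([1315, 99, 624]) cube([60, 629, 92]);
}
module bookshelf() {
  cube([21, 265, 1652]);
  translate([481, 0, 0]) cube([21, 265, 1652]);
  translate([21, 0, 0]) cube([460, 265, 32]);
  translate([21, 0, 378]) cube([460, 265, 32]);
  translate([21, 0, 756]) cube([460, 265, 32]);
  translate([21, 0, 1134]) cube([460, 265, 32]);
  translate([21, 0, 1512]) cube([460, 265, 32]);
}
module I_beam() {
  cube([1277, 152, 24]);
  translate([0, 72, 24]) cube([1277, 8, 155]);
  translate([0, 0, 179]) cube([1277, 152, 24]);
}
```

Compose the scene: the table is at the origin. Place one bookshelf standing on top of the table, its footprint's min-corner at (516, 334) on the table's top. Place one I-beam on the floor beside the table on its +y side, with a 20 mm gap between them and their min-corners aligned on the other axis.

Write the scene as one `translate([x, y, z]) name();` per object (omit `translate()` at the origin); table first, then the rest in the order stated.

table();
translate([516, 334, 762]) bookshelf();
translate([0, 847, 0]) I_beam();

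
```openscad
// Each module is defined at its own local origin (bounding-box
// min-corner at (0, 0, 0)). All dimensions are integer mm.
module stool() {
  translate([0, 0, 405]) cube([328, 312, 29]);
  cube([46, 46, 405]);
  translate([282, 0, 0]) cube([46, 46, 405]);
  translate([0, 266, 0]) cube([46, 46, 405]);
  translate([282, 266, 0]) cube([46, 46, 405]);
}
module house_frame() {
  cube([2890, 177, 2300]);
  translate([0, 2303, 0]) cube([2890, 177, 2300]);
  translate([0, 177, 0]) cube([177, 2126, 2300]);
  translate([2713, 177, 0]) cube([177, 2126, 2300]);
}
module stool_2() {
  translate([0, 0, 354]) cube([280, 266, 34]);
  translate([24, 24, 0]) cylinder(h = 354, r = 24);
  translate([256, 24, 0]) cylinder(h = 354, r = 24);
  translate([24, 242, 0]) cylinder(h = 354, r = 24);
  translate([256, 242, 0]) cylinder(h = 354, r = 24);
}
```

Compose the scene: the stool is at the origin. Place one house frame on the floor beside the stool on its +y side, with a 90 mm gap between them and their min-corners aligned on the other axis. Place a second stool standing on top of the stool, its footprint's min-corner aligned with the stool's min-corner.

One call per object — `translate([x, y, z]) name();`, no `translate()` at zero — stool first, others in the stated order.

stool();
translate([0, 402, 0]) house_frame();
translate([0, 0, 434]) stool_2();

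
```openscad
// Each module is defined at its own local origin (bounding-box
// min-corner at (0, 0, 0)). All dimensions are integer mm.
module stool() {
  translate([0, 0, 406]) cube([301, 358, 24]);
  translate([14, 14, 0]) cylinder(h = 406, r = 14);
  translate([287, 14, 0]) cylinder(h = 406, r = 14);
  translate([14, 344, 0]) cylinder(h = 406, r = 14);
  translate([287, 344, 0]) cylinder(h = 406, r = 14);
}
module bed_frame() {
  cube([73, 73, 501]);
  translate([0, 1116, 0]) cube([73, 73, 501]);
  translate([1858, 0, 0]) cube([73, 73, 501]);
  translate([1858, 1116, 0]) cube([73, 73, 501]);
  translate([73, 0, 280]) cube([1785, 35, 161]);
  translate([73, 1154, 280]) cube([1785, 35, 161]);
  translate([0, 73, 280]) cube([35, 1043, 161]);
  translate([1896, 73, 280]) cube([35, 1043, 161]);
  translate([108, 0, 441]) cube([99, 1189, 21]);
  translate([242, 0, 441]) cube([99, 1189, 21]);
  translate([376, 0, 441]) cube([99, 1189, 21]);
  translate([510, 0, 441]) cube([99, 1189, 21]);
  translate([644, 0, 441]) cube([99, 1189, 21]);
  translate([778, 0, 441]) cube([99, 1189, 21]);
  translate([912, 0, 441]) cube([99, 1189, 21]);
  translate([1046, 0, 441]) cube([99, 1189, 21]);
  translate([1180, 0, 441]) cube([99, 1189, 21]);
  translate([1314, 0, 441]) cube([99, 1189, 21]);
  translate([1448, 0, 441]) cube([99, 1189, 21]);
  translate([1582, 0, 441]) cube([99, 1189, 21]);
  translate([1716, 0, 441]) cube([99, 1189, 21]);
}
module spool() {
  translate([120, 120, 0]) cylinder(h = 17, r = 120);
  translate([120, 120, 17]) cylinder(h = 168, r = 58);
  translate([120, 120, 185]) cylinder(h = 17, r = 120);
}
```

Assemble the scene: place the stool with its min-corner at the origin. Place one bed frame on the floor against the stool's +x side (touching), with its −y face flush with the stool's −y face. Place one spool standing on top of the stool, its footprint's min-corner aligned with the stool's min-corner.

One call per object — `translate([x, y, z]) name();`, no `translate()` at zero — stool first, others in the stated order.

stool();
translate([301, 0, 0]) bed_frame();
translate([0, 0, 430]) spool();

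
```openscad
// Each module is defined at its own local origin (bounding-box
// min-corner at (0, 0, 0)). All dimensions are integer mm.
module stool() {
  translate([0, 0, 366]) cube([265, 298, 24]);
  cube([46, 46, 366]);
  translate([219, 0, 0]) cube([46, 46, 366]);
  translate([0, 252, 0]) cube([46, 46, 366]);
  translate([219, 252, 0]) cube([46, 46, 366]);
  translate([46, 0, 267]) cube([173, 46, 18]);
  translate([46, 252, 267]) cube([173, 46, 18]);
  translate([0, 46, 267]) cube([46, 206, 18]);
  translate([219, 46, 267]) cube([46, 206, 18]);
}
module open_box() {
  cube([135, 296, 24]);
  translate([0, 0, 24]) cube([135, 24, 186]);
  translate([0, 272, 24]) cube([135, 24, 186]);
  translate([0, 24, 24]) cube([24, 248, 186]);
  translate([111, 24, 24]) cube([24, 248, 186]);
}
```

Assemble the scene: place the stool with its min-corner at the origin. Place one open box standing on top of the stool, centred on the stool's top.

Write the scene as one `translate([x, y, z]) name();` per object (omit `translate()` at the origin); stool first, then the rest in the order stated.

stool();
translate([65, 1, 390]) open_box();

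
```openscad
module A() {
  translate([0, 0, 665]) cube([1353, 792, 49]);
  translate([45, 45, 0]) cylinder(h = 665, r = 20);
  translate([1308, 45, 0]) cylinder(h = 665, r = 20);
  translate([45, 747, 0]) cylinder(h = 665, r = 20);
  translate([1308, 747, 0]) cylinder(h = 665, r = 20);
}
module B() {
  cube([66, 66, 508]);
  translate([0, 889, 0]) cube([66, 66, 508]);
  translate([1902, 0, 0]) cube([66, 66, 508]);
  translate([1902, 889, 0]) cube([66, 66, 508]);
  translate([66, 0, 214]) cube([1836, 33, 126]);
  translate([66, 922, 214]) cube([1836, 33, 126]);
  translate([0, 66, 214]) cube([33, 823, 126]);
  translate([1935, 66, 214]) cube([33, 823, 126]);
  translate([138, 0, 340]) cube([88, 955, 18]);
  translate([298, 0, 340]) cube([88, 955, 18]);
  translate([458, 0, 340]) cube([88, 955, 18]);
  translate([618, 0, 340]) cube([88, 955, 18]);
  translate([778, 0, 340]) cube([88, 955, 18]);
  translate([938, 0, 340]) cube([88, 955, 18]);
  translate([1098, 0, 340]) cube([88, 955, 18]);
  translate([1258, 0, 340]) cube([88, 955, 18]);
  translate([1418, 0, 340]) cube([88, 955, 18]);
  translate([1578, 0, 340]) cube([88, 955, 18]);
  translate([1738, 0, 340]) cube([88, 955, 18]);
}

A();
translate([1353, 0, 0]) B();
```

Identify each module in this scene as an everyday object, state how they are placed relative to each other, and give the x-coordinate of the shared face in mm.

A is a table. B is a bed frame. The bed frame is against the table's +x side, with their −y faces flush. The x-coordinate of the shared face is 1353 mm.

The table's +x face and the bed frame's −x face are both at x = 1353 mm.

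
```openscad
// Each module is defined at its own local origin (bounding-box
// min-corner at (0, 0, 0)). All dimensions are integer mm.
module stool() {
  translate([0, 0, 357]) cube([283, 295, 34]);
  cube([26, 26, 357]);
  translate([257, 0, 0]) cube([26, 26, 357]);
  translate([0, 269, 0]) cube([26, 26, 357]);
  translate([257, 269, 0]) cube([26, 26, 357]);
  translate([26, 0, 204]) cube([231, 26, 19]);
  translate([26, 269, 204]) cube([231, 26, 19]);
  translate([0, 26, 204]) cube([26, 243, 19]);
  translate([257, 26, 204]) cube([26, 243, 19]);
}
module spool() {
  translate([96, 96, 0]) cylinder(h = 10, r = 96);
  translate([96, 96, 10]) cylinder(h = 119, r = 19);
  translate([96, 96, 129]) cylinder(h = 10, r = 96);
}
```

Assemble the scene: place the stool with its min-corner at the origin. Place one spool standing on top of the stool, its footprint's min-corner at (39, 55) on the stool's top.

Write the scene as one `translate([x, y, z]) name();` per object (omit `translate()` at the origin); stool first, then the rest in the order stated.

stool();
translate([39, 55, 391]) spool();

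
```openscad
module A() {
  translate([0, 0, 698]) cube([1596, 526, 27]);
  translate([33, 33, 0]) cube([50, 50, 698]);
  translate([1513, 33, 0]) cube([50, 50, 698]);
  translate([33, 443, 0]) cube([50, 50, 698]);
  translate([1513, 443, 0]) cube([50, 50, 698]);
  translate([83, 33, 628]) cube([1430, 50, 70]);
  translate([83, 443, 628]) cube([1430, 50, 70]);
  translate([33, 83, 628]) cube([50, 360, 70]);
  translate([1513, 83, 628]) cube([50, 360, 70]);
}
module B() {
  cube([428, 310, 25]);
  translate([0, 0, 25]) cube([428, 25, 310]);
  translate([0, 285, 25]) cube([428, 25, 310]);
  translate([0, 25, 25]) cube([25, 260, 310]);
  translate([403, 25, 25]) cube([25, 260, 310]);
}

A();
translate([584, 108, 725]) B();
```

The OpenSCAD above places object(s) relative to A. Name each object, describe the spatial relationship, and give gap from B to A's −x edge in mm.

The open box's min-x is at 584; the table's min-x is 0; gap = 584 mm.

A is a table. B is an open box. The open box is on top of the table, centred. The gap from the open box to the table's −x edge is 584 mm.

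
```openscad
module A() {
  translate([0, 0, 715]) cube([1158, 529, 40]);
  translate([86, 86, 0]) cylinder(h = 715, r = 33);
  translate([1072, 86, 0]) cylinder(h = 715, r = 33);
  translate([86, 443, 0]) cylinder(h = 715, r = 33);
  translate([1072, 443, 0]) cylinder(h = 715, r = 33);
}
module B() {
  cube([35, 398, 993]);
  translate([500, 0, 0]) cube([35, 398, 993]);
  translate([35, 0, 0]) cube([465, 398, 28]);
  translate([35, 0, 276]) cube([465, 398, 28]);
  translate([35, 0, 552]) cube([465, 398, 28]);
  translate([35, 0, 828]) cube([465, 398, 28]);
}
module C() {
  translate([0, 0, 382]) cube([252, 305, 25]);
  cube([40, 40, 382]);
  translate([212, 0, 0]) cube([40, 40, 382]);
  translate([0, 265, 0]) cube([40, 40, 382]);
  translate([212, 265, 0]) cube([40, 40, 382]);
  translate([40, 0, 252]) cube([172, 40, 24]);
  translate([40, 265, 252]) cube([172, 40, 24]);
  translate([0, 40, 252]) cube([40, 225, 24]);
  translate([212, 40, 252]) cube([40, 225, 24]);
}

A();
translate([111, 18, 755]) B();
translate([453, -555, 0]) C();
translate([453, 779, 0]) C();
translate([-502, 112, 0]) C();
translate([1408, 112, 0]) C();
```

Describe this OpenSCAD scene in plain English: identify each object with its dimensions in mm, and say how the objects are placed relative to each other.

A is a table with a 1158×529 mm rectangular top, 40 mm thick, top surface at z = 755 mm, supported by four round legs of 66 mm diameter, each leg's bounding box inset 53 mm from the nearest pair of top edges, running from the floor.

B is an open bookshelf. Two side panels, each 35 mm thick, 398 mm deep and 993 mm tall, stand 535 mm apart (outside-to-outside). Between them sit 4 shelves, each 28 mm thick and 398 mm deep, spanning the full gap between the sides. The bottom shelf rests on the floor (its underside at z = 0) and the clear gap between one shelf's top and the next shelf's underside is 248 mm.

C is a four-legged stool. The seat is a 252×305×25 mm slab whose top surface is at z = 407 mm; four square legs, each 40×40 mm in cross-section, run from the floor (z = 0) to the underside of the seat, each flush with a corner of the seat. Four stretchers, 40 mm wide and 24 mm tall, connect adjacent legs with their undersides at z = 252 mm, each running between the inner faces of the legs it joins and aligned with the legs' outer faces on the other axis.

The bookshelf is on top of the table. Four stools sit around the table at the −y, +y, −x, +x sides.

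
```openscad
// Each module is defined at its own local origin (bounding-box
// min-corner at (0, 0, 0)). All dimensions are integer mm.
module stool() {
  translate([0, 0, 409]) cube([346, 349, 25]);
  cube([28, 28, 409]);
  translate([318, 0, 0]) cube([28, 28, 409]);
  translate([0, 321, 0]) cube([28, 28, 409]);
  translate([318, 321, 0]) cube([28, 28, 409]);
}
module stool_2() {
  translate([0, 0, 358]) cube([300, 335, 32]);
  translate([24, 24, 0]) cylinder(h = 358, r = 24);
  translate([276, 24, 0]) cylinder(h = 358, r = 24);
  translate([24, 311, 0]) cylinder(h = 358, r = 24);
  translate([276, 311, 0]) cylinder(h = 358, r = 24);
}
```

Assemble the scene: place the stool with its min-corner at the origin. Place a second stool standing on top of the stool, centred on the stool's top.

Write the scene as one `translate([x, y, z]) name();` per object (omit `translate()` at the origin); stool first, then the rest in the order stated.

stool();
translate([23, 7, 434]) stool_2();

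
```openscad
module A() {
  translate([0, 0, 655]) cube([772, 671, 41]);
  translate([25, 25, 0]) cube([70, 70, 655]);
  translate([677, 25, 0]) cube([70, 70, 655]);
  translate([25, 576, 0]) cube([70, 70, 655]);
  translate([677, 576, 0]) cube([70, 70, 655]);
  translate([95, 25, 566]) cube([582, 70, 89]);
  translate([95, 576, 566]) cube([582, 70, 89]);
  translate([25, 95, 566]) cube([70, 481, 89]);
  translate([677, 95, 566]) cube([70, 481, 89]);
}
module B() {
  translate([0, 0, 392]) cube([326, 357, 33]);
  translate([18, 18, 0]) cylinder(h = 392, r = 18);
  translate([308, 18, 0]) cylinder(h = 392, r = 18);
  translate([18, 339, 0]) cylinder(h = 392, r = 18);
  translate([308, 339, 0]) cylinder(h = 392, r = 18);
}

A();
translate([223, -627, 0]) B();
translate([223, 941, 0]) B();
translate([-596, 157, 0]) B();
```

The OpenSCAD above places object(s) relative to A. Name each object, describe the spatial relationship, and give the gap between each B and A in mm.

A is a table. B is a stool. Three stools sit around the table at the −y, +y, −x sides. The gap between each stool and the table is 270 mm.

Each stool's nearest face is 270 mm from the table's bounding box.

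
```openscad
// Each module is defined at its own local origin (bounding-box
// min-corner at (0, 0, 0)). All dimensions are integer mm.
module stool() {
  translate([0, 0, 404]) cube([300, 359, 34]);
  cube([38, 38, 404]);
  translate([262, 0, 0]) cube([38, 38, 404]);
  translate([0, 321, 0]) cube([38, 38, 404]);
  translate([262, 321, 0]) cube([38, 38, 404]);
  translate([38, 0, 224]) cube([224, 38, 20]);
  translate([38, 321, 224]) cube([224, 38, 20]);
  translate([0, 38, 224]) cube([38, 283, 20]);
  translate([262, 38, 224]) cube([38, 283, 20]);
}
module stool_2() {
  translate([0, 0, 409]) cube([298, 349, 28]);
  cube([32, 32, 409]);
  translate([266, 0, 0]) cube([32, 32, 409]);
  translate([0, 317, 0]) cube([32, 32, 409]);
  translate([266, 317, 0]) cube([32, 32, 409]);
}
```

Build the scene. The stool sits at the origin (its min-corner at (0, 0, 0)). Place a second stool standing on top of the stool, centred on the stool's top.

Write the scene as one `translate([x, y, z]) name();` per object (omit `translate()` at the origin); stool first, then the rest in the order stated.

stool();
translate([1, 5, 438]) stool_2();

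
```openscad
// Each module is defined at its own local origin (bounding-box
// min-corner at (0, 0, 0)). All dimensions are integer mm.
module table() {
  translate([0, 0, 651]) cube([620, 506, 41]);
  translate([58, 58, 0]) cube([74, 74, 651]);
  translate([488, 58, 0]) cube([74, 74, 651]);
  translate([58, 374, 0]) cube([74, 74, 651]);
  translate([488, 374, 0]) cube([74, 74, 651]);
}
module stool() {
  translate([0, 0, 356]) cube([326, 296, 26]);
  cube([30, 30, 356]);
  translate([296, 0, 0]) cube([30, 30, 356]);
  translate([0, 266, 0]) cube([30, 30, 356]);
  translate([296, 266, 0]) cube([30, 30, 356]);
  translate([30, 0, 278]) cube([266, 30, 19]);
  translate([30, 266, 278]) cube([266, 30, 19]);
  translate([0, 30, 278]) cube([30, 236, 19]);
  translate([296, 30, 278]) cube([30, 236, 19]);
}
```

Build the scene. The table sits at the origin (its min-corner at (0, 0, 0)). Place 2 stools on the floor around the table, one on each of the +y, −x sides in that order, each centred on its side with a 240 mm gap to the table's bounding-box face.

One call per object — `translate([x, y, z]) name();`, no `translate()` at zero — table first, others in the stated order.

table();
translate([147, 746, 0]) stool();
translate([-566, 105, 0]) stool();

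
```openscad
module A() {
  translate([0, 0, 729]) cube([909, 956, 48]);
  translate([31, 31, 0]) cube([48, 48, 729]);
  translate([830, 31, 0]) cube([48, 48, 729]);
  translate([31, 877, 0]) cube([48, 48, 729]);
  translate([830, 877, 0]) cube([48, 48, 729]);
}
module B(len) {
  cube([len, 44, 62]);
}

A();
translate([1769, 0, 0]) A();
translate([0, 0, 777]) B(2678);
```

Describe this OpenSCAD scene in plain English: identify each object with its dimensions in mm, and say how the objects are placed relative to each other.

A is a rectangular dining table. The top is 909×956×48 mm with its upper surface at z = 777 mm. It stands on four 48×48 mm square legs, each inset 31 mm from the nearest pair of top edges, running from the floor to the underside of the top.

B is a rectangular beam 2678 mm long (x), 44 mm deep (y), 62 mm thick (z).

The beam spans the tops of two tables placed 860 mm apart, resting at z = 777 mm.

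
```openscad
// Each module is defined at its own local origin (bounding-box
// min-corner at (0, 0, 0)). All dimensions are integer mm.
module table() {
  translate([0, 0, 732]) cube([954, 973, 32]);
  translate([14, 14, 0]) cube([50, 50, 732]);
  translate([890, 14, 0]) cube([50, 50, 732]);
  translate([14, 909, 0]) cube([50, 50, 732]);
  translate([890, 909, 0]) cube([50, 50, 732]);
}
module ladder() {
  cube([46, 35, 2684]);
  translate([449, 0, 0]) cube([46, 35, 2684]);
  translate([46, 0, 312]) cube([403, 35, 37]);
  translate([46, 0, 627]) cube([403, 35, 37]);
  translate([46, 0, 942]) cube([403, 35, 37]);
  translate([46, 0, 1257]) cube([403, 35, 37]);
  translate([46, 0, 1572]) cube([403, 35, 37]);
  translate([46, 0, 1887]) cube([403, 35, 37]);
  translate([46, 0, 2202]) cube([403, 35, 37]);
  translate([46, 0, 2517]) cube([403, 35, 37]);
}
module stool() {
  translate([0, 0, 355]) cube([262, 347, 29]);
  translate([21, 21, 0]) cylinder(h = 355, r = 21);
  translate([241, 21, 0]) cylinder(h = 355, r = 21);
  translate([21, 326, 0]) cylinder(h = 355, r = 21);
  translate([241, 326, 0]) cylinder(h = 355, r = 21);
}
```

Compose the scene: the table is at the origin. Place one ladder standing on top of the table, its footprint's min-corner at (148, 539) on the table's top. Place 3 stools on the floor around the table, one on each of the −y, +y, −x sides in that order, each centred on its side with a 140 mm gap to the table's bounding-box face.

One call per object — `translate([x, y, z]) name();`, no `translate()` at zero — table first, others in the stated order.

table();
translate([148, 539, 764]) ladder();
translate([346, -487, 0]) stool();
translate([346, 1113, 0]) stool();
translate([-402, 313, 0]) stool();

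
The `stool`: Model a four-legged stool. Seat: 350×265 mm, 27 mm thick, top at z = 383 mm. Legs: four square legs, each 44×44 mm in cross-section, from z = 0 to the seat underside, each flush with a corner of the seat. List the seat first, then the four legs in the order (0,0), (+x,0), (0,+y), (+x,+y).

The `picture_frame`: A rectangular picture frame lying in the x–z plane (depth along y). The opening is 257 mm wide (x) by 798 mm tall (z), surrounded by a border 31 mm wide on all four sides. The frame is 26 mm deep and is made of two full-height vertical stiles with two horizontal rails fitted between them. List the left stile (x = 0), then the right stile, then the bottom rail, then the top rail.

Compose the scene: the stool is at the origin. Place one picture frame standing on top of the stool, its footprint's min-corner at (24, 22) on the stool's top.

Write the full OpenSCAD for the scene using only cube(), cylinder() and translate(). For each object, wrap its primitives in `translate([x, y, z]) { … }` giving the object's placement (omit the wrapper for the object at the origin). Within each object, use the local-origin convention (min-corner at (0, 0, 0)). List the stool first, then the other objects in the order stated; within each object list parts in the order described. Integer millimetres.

translate([0, 0, 356]) cube([350, 265, 27]);
cube([44, 44, 356]);
translate([306, 0, 0]) cube([44, 44, 356]);
translate([0, 221, 0]) cube([44, 44, 356]);
translate([306, 221, 0]) cube([44, 44, 356]);
translate([24, 22, 383]) {
  cube([31, 26, 860]);
  translate([288, 0, 0]) cube([31, 26, 860]);
  translate([31, 0, 0]) cube([257, 26, 31]);
  translate([31, 0, 829]) cube([257, 26, 31]);
}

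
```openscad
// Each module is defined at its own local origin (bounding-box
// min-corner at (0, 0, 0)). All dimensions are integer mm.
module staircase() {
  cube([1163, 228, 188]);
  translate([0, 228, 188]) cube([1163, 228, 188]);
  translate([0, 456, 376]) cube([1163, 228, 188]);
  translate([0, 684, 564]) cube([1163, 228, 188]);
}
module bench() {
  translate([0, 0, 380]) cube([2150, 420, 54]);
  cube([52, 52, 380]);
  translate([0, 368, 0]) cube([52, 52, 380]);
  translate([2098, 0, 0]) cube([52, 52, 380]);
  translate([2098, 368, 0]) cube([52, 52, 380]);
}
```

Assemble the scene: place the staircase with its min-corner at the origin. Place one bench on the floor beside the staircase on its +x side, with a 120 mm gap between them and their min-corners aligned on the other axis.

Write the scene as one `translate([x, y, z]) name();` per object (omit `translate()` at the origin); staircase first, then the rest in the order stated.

staircase();
translate([1283, 0, 0]) bench();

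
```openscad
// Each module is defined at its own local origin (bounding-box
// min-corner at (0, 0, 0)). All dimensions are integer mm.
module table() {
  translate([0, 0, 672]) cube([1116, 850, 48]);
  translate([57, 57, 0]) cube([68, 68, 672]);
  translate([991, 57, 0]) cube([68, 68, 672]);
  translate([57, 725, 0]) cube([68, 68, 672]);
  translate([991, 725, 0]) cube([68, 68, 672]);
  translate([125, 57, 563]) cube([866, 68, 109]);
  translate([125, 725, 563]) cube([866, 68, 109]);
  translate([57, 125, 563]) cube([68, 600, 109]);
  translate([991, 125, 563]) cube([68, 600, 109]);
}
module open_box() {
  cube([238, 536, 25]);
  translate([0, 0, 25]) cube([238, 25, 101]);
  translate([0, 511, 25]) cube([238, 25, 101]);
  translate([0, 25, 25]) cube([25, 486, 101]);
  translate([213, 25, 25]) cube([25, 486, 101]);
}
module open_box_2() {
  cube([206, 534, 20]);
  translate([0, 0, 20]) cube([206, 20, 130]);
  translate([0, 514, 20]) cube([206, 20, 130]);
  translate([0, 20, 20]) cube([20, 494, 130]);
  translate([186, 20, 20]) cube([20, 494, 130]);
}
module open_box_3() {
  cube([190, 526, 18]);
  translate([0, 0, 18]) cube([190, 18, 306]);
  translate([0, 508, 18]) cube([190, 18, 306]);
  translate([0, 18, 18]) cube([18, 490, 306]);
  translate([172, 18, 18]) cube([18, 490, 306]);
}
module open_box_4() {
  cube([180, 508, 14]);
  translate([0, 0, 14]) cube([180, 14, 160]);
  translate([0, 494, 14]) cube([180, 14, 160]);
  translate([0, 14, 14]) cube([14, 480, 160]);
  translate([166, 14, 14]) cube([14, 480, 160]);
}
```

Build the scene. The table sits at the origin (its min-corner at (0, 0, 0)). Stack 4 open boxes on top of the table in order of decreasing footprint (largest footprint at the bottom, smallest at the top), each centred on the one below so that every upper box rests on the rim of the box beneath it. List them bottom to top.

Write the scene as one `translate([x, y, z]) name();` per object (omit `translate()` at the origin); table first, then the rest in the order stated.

table();
translate([439, 157, 720]) open_box();
translate([455, 158, 846]) open_box_2();
translate([463, 162, 996]) open_box_3();
translate([468, 171, 1320]) open_box_4();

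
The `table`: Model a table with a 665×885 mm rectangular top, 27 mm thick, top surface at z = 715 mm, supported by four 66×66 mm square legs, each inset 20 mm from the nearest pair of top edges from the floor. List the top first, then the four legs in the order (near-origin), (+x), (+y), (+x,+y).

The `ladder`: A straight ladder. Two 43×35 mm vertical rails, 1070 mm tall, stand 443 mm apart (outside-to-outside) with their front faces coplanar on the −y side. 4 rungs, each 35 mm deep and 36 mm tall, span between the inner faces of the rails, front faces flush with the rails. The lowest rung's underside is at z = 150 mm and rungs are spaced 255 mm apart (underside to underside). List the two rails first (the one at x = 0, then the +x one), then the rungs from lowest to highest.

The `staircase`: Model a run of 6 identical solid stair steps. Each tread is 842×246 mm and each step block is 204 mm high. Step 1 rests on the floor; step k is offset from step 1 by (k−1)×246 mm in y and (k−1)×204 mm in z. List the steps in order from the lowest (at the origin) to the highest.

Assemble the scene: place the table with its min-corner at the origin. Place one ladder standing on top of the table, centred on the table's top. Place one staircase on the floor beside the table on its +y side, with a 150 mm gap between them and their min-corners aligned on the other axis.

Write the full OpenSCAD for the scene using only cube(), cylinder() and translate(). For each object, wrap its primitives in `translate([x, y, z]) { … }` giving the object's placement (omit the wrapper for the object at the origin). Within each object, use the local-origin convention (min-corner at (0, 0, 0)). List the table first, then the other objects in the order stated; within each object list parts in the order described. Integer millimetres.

translate([0, 0, 688]) cube([665, 885, 27]);
translate([20, 20, 0]) cube([66, 66, 688]);
translate([579, 20, 0]) cube([66, 66, 688]);
translate([20, 799, 0]) cube([66, 66, 688]);
translate([579, 799, 0]) cube([66, 66, 688]);
translate([111, 425, 715]) {
  cube([43, 35, 1070]);
  translate([400, 0, 0]) cube([43, 35, 1070]);
  translate([43, 0, 150]) cube([357, 35, 36]);
  translate([43, 0, 405]) cube([357, 35, 36]);
  translate([43, 0, 660]) cube([357, 35, 36]);
  translate([43, 0, 915]) cube([357, 35, 36]);
}
translate([0, 1035, 0]) {
  cube([842, 246, 204]);
  translate([0, 246, 204]) cube([842, 246, 204]);
  translate([0, 492, 408]) cube([842, 246, 204]);
  translate([0, 738, 612]) cube([842, 246, 204]);
  translate([0, 984, 816]) cube([842, 246, 204]);
  translate([0, 1230, 1020]) cube([842, 246, 204]);
}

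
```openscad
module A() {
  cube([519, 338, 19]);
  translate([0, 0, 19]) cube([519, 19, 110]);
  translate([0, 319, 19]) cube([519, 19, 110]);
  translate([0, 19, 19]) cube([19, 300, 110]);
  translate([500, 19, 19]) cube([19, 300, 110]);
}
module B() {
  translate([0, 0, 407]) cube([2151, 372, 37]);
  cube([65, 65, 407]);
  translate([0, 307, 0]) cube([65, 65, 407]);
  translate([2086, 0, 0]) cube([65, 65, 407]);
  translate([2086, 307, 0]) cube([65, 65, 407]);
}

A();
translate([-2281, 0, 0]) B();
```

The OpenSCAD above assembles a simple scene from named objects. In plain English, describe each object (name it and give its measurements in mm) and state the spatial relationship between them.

A is an open storage box with external size 519×338×129 mm and wall thickness 19 mm (the base is also 19 mm thick). The base covers the whole footprint; the four walls stand on the base, with the y-facing walls full-width and the x-facing walls fitting between their inner faces.

B is a bench: a 2151×372 mm seat slab, 37 mm thick, top at z = 444 mm, on four 65×65 mm square legs flush with the seat corners and standing on z = 0.

The bench is on the floor beside the open box on its −x side.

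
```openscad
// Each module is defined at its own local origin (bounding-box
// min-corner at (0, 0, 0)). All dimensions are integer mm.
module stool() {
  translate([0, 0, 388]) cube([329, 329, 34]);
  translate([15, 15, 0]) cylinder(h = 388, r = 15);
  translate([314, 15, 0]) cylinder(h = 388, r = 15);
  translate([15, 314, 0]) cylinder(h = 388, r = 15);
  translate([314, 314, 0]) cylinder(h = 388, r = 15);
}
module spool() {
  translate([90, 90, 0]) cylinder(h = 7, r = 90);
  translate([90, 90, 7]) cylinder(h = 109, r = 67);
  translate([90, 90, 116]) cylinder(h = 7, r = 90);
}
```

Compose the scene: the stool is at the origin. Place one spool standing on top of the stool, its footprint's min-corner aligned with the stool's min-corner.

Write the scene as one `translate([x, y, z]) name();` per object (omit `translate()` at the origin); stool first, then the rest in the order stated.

stool();
translate([0, 0, 422]) spool();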